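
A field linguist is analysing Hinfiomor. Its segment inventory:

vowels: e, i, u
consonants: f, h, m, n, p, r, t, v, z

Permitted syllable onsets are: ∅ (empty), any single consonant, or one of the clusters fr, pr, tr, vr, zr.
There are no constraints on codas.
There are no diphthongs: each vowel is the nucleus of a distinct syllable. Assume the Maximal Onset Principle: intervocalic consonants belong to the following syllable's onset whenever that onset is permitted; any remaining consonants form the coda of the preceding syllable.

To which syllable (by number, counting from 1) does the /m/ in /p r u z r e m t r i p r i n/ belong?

2

Vowels present: u, e, i, i; each is a nucleus, giving 4 syllables.
σ1/σ2 boundary: /zr/ is a licit onset in full, so it all attaches to the next syllable.
σ2/σ3 boundary: cluster /mtr/ — the longest permitted-onset suffix is /tr/; onset = /tr/, preceding coda = /m/.
σ3/σ4 boundary: /pr/ is a licit onset in full, so it all attaches to the next syllable.
Result: pru.zrem.tri.prin.
The /m/ is in the coda of syllable 2 (/zrem/).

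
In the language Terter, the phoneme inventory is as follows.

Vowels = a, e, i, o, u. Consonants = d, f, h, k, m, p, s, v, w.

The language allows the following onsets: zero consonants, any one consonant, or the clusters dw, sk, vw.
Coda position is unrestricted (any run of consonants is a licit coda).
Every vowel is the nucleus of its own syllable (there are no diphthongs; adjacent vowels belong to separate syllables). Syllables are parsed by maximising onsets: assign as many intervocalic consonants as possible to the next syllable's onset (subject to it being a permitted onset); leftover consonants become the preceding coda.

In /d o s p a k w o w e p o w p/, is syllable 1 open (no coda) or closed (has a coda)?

The vowels are o, a, o, e, o — 5 nuclei, so 5 syllables.
Between /o/ (V1) and /a/ (V2): /sp/; trying suffixes from longest down, /p/ is the first permitted one, so coda /s/ | onset /p/.
Between /a/ (V2) and /o/ (V3): /kw/; trying suffixes from longest down, /w/ is the first permitted one, so coda /k/ | onset /w/.
Between /o/ (V3) and /e/ (V4): /w/ → onset of the next syllable (single consonants are always licit onsets).
Between /e/ (V4) and /o/ (V5): /p/ → onset of the next syllable (single consonants are always licit onsets).
Result: dos.pak.wo.we.powp.
Syllable 1 is /dos/ with coda /s/, so it is closed.

closed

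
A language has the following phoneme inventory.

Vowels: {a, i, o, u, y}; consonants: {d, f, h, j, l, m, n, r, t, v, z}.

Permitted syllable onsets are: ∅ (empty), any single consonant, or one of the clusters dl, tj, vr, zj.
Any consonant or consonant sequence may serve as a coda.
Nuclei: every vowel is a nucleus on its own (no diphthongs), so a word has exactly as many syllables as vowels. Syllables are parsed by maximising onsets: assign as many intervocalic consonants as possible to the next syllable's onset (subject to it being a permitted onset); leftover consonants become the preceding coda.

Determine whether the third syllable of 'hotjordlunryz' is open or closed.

closed

Nuclei (vowels): o, o, u, y → 4 syllables.
Between /o/ (V1) and /o/ (V2): /tj/ — entire cluster is a permitted onset → onset /tj/, coda ∅.
Between /o/ (V2) and /u/ (V3): /rdl/ splits as /r/ + /dl/ (/dl/ is the longest suffix that is a licit onset).
Between /u/ (V3) and /y/ (V4): /nr/ — longest licit onset from the right is /r/, leaving /n/ as coda.
Result: ho.tjor.dlun.ryz.
Syllable 3 is /dlun/ with coda /n/, so it is closed.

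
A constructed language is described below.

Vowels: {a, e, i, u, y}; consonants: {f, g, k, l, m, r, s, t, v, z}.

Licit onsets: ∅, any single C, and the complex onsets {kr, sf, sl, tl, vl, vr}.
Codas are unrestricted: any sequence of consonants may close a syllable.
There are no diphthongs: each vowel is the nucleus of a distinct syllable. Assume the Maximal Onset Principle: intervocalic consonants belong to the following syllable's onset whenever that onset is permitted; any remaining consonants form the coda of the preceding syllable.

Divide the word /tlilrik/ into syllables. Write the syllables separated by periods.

Nuclei (vowels): i, i → 2 syllables.
Between /i/ (V1) and /i/ (V2): /lr/ — longest licit onset from the right is /r/, leaving /l/ as coda.

tlil.rik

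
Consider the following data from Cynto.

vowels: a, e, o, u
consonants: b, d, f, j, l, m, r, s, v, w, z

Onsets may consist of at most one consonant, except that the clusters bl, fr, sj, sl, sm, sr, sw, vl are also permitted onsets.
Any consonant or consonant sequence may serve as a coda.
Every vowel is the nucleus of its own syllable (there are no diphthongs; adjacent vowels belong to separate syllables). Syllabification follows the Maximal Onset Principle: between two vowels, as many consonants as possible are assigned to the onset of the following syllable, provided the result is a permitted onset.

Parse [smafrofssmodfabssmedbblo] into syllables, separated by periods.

Nuclei (vowels): a, o, o, a, e, o → 6 syllables.
V1 /a/ – V2 /o/: /fr/ is a licit onset in full, so it all attaches to the next syllable.
V2 /o/ – V3 /o/: cluster /fssm/ — the longest permitted-onset suffix is /sm/; onset = /sm/, preceding coda = /fs/.
V3 /o/ – V4 /a/: /df/ — longest licit onset from the right is /f/, leaving /d/ as coda.
V4 /a/ – V5 /e/: cluster /bssm/ — the longest permitted-onset suffix is /sm/; onset = /sm/, preceding coda = /bs/.
V5 /e/ – V6 /o/: /dbbl/ — longest licit onset from the right is /bl/, leaving /db/ as coda.

sma.frofs.smod.fabs.smedb.blo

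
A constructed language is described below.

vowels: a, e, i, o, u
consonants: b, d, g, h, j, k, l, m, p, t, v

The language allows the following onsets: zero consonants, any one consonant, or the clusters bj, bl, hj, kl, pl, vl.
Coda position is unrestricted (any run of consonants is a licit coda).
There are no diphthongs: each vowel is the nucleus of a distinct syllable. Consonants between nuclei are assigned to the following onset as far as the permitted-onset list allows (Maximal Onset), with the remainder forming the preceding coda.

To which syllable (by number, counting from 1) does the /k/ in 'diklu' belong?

Vowels present: i, u; each is a nucleus, giving 2 syllables.
/i…u/ gap (V1→V2): /kl/ — entire cluster is a permitted onset → onset /kl/, coda ∅.
Syllabification: di.klu.
The /k/ is in the onset of syllable 2 (/klu/).

2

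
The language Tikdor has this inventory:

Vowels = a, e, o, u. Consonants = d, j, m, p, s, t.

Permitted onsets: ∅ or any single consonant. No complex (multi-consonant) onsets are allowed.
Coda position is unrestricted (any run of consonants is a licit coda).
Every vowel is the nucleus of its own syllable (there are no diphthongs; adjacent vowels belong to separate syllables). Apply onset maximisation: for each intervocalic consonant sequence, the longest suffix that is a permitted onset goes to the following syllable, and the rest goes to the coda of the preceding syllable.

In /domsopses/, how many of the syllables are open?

0

The vowels are o, o, e — 3 nuclei, so 3 syllables.
/o…o/ gap (V1→V2): /ms/ — longest licit onset from the right is /s/, leaving /m/ as coda.
/o…e/ gap (V2→V3): /ps/ — longest licit onset from the right is /s/, leaving /p/ as coda.
Result: dom.sop.ses.
Classifying each syllable: /dom/ (closed), /sop/ (closed), /ses/ (closed).
Open syllables: 0.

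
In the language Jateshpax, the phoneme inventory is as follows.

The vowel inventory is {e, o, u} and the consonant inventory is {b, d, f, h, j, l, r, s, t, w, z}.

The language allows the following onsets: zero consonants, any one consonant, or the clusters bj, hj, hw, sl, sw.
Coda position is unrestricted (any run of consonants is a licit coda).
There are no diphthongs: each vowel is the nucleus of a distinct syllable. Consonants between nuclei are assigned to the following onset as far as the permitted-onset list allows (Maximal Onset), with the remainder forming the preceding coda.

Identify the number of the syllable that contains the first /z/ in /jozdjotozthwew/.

1

Vowels present: o, o, o, e; each is a nucleus, giving 4 syllables.
Between /o/ (V1) and /o/ (V2): /zdj/ splits as /zd/ + /j/ (/j/ is the longest suffix that is a licit onset).
Between /o/ (V2) and /o/ (V3): /t/ is a single consonant, so it becomes the next onset.
Between /o/ (V3) and /e/ (V4): cluster /zthw/ — the longest permitted-onset suffix is /hw/; onset = /hw/, preceding coda = /zt/.
Syllabification: jozd.jo.tozt.hwew.
The first /z/ is in the coda of syllable 1 (/jozd/).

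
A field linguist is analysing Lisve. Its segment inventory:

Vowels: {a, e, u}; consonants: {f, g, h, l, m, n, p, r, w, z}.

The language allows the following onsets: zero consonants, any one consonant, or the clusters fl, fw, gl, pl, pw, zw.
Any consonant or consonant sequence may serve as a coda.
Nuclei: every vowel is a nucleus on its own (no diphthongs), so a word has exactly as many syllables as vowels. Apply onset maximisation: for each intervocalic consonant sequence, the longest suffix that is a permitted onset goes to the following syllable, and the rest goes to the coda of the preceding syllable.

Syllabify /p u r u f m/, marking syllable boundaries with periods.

The vowels are u, u — 2 nuclei, so 2 syllables.
σ1/σ2 boundary: just /r/ — single C goes to the following onset.

pu.rufm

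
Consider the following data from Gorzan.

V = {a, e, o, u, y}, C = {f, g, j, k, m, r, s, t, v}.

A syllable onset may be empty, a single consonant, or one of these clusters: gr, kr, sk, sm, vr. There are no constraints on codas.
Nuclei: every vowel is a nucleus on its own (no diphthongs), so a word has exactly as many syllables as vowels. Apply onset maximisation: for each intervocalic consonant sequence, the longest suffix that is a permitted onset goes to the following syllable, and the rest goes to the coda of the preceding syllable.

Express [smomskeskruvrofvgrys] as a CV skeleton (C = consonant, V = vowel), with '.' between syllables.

CCVC.CCVC.CCV.CCVCC.CCVC

Nuclei (vowels): o, e, u, o, y → 5 syllables.
σ1/σ2 boundary: /msk/; trying suffixes from longest down, /sk/ is the first permitted one, so coda /m/ | onset /sk/.
σ2/σ3 boundary: /skr/ — longest licit onset from the right is /kr/, leaving /s/ as coda.
σ3/σ4 boundary: cluster /vr/ — /vr/ is itself a permitted onset, so the whole cluster goes right; preceding coda = ∅.
σ4/σ5 boundary: /fvgr/; trying suffixes from longest down, /gr/ is the first permitted one, so coda /fv/ | onset /gr/.
Result: smom.skes.kru.vrofv.grys.
Mapping each syllable to C/V: /smom/ → CCVC, /skes/ → CCVC, /kru/ → CCV, /vrofv/ → CCVCC, /grys/ → CCVC.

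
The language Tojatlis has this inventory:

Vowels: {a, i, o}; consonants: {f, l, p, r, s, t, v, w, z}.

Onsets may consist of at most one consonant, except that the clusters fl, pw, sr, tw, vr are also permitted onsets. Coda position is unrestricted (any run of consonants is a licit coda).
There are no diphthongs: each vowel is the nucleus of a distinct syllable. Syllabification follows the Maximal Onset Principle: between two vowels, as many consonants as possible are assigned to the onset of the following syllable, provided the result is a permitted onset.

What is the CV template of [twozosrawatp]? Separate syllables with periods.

The vowels are o, o, a, a — 4 nuclei, so 4 syllables.
V1 /o/ – V2 /o/: /z/ → onset of the next syllable (single consonants are always licit onsets).
V2 /o/ – V3 /a/: /sr/ is a licit onset in full, so it all attaches to the next syllable.
V3 /a/ – V4 /a/: /w/ → onset of the next syllable (single consonants are always licit onsets).
Putting it together: two.zo.sra.watp.
Mapping each syllable to C/V: /two/ → CCV, /zo/ → CV, /sra/ → CCV, /watp/ → CVCC.

CCV.CV.CCV.CVCC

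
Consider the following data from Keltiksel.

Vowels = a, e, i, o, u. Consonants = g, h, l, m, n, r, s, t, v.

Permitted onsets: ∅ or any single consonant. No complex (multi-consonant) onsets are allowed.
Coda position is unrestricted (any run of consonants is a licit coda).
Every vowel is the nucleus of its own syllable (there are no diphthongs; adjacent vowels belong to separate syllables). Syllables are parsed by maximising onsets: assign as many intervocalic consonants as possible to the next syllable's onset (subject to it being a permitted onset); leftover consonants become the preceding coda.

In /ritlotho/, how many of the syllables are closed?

Nuclei (vowels): i, o, o → 3 syllables.
V1 /i/ – V2 /o/: /tl/ splits as /t/ + /l/ (/l/ is the longest suffix that is a licit onset).
V2 /o/ – V3 /o/: /th/ — longest licit onset from the right is /h/, leaving /t/ as coda.
Putting it together: rit.lot.ho.
Classifying each syllable: /rit/ (closed), /lot/ (closed), /ho/ (open).
Closed syllables: 2.

2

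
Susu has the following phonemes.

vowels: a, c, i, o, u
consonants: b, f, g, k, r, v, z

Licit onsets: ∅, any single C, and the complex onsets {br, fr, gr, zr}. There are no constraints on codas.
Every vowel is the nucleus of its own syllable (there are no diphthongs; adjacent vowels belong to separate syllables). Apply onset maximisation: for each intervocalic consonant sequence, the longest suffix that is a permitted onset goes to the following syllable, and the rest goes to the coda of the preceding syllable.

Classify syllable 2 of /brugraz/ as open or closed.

closed

Nuclei (vowels): u, a → 2 syllables.
Between /u/ (V1) and /a/ (V2): cluster /gr/ — /gr/ is itself a permitted onset, so the whole cluster goes right; preceding coda = ∅.
Putting it together: bru.graz.
Syllable 2 is /graz/ with coda /z/, so it is closed.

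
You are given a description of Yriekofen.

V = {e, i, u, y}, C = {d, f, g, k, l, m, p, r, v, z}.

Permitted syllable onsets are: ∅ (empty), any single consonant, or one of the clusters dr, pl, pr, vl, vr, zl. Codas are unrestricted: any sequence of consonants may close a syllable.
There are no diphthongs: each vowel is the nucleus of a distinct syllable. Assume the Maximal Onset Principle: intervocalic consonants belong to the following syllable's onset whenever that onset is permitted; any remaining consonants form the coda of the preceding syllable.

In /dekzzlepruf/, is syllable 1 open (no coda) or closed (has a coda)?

closed

Nuclei (vowels): e, e, u → 3 syllables.
V1 /e/ – V2 /e/: /kzzl/ splits as /kz/ + /zl/ (/zl/ is the longest suffix that is a licit onset).
V2 /e/ – V3 /u/: cluster /pr/ — /pr/ is itself a permitted onset, so the whole cluster goes right; preceding coda = ∅.
Syllabification: dekz.zle.pruf.
Syllable 1 is /dekz/ with coda /kz/, so it is closed.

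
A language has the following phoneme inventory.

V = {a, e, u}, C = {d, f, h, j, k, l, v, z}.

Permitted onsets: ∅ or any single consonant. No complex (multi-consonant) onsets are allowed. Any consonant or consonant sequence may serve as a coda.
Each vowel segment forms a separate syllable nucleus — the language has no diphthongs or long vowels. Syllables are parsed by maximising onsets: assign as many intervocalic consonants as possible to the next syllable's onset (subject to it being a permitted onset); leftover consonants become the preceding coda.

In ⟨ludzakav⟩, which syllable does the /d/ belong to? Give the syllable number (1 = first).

1

Nuclei (vowels): u, a, a → 3 syllables.
σ1/σ2 boundary: /dz/; trying suffixes from longest down, /z/ is the first permitted one, so coda /d/ | onset /z/.
σ2/σ3 boundary: /k/ → onset of the next syllable (single consonants are always licit onsets).
So the parse is lud.za.kav.
The /d/ is in the coda of syllable 1 (/lud/).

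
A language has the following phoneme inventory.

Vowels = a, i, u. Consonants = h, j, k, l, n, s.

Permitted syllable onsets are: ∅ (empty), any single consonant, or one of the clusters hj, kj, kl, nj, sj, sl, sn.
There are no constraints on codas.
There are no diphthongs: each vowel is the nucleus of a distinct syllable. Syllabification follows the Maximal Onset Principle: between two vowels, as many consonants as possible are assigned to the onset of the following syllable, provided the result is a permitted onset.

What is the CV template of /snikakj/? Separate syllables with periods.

CCV.CVCC

The vowels are i, a — 2 nuclei, so 2 syllables.
σ1/σ2 boundary: /k/ → onset of the next syllable (single consonants are always licit onsets).
Syllabification: sni.kakj.
Mapping each syllable to C/V: /sni/ → CCV, /kakj/ → CVCC.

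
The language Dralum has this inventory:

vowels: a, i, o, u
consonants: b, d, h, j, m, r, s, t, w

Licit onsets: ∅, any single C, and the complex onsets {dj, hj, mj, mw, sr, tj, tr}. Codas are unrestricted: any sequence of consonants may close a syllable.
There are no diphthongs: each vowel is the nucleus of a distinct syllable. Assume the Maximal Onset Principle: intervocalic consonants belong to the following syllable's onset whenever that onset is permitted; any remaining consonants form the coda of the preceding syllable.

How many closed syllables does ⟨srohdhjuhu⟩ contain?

1

The vowels are o, u, u — 3 nuclei, so 3 syllables.
/o…u/ gap (V1→V2): /hdhj/ splits as /hd/ + /hj/ (/hj/ is the longest suffix that is a licit onset).
/u…u/ gap (V2→V3): /h/ is a single consonant, so it becomes the next onset.
So the parse is srohd.hju.hu.
Classifying each syllable: /srohd/ (closed), /hju/ (open), /hu/ (open).
Closed syllables: 1.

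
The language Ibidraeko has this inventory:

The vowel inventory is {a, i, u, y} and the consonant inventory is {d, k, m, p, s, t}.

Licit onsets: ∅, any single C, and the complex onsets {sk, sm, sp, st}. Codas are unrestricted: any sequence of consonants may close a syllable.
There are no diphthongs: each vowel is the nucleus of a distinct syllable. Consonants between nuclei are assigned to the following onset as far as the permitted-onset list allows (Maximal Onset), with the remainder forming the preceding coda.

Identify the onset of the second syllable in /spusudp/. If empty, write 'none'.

s

The vowels are u, u — 2 nuclei, so 2 syllables.
Between /u/ (V1) and /u/ (V2): just /s/ — single C goes to the following onset.
Putting it together: spu.sudp.
Syllable 2 is /sudp/: onset /s/, nucleus /u/, coda /dp/.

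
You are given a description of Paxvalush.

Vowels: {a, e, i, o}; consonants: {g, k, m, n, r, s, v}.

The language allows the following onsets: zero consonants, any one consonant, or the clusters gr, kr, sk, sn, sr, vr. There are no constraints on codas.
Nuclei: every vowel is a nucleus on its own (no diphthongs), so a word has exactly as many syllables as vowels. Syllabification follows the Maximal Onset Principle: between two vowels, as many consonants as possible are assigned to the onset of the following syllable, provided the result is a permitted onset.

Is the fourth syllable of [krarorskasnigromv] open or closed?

Nuclei (vowels): a, o, a, i, o → 5 syllables.
V1 /a/ – V2 /o/: /r/ is a single consonant, so it becomes the next onset.
V2 /o/ – V3 /a/: /rsk/; trying suffixes from longest down, /sk/ is the first permitted one, so coda /r/ | onset /sk/.
V3 /a/ – V4 /i/: /sn/ — entire cluster is a permitted onset → onset /sn/, coda ∅.
V4 /i/ – V5 /o/: /gr/ — entire cluster is a permitted onset → onset /gr/, coda ∅.
So the parse is kra.ror.ska.sni.gromv.
Syllable 4 is /sni/; it ends in its nucleus with no coda, so it is open.

open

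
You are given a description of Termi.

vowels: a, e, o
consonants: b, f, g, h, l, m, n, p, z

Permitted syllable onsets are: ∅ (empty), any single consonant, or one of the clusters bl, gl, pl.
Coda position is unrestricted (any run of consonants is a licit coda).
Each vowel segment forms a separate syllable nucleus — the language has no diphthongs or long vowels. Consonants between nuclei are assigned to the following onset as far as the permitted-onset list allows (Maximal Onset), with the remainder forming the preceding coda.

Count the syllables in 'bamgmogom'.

3

Nuclei (vowels): a, o, o → 3 syllables.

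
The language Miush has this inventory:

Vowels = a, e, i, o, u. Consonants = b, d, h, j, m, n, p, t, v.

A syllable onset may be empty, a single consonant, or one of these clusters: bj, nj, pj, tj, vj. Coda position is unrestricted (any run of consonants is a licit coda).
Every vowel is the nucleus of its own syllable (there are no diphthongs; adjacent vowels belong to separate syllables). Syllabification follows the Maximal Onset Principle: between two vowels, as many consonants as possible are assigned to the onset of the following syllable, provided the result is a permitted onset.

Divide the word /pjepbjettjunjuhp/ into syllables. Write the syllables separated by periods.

Vowels present: e, e, u, u; each is a nucleus, giving 4 syllables.
σ1/σ2 boundary: /pbj/ — longest licit onset from the right is /bj/, leaving /p/ as coda.
σ2/σ3 boundary: cluster /ttj/ — the longest permitted-onset suffix is /tj/; onset = /tj/, preceding coda = /t/.
σ3/σ4 boundary: /nj/ — entire cluster is a permitted onset → onset /nj/, coda ∅.

pjep.bjet.tju.njuhp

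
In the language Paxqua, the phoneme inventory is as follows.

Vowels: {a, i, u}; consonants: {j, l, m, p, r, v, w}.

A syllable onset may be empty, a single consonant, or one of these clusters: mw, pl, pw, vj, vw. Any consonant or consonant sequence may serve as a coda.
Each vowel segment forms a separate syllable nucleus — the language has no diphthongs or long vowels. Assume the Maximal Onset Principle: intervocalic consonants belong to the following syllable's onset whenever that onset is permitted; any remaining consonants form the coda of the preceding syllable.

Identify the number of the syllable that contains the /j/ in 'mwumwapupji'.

The vowels are u, a, u, i — 4 nuclei, so 4 syllables.
Between /u/ (V1) and /a/ (V2): /mw/ — entire cluster is a permitted onset → onset /mw/, coda ∅.
Between /a/ (V2) and /u/ (V3): /p/ is a single consonant, so it becomes the next onset.
Between /u/ (V3) and /i/ (V4): /pj/ — longest licit onset from the right is /j/, leaving /p/ as coda.
Result: mwu.mwa.pup.ji.
The /j/ is in the onset of syllable 4 (/ji/).

4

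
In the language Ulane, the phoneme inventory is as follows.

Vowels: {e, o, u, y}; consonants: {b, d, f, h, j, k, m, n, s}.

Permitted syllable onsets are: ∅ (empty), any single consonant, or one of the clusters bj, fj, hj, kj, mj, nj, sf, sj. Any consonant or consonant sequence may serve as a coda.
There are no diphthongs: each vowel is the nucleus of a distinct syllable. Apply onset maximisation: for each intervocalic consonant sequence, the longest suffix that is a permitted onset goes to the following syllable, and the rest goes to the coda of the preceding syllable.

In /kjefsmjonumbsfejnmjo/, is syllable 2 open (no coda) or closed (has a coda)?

Nuclei (vowels): e, o, u, e, o → 5 syllables.
Between /e/ (V1) and /o/ (V2): /fsmj/; trying suffixes from longest down, /mj/ is the first permitted one, so coda /fs/ | onset /mj/.
Between /o/ (V2) and /u/ (V3): /n/ is a single consonant, so it becomes the next onset.
Between /u/ (V3) and /e/ (V4): cluster /mbsf/ — the longest permitted-onset suffix is /sf/; onset = /sf/, preceding coda = /mb/.
Between /e/ (V4) and /o/ (V5): /jnmj/ splits as /jn/ + /mj/ (/mj/ is the longest suffix that is a licit onset).
Syllabification: kjefs.mjo.numb.sfejn.mjo.
Syllable 2 is /mjo/; it ends in its nucleus with no coda, so it is open.

open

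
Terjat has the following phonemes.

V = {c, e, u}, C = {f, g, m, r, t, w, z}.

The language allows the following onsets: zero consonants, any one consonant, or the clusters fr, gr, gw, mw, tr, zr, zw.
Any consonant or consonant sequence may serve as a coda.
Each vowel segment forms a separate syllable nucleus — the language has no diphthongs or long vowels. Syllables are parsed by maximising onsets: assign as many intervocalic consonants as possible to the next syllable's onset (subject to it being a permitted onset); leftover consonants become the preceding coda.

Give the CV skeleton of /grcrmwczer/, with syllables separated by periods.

CCVC.CCV.CVC

Vowels present: c, c, e; each is a nucleus, giving 3 syllables.
V1 /c/ – V2 /c/: cluster /rmw/ — the longest permitted-onset suffix is /mw/; onset = /mw/, preceding coda = /r/.
V2 /c/ – V3 /e/: /z/ is a single consonant, so it becomes the next onset.
Syllabification: grcr.mwc.zer.
Mapping each syllable to C/V: /grcr/ → CCVC, /mwc/ → CCV, /zer/ → CVC.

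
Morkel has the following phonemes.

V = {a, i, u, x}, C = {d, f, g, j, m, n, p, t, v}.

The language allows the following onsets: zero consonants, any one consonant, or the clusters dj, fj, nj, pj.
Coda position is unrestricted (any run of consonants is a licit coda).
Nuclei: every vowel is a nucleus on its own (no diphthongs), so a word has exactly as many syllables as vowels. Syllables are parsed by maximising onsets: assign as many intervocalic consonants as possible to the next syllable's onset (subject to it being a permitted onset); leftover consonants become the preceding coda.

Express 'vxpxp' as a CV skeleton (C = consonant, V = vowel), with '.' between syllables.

CV.CVC

The vowels are x, x — 2 nuclei, so 2 syllables.
Between /x/ (V1) and /x/ (V2): /p/ is a single consonant, so it becomes the next onset.
Syllabification: vx.pxp.
Mapping each syllable to C/V: /vx/ → CV, /pxp/ → CVC.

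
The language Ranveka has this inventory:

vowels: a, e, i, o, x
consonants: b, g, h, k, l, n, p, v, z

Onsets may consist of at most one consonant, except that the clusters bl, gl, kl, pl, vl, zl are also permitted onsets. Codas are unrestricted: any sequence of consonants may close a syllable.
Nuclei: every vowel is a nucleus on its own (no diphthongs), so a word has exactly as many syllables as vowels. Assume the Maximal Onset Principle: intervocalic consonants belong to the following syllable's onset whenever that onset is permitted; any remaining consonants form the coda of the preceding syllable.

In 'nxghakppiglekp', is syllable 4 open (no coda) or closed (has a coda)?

Nuclei (vowels): x, a, i, e → 4 syllables.
Between /x/ (V1) and /a/ (V2): /gh/; trying suffixes from longest down, /h/ is the first permitted one, so coda /g/ | onset /h/.
Between /a/ (V2) and /i/ (V3): /kpp/ — longest licit onset from the right is /p/, leaving /kp/ as coda.
Between /i/ (V3) and /e/ (V4): /gl/ is a licit onset in full, so it all attaches to the next syllable.
Result: nxg.hakp.pi.glekp.
Syllable 4 is /glekp/ with coda /kp/, so it is closed.

closed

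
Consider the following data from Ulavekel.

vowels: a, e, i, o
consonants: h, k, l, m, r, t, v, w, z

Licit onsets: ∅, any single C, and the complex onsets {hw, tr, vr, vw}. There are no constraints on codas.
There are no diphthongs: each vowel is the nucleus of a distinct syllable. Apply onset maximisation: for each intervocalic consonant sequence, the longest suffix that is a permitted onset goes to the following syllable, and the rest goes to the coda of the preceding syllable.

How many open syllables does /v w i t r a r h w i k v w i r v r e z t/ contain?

1

Nuclei (vowels): i, a, i, i, e → 5 syllables.
σ1/σ2 boundary: /tr/ — entire cluster is a permitted onset → onset /tr/, coda ∅.
σ2/σ3 boundary: cluster /rhw/ — the longest permitted-onset suffix is /hw/; onset = /hw/, preceding coda = /r/.
σ3/σ4 boundary: /kvw/; trying suffixes from longest down, /vw/ is the first permitted one, so coda /k/ | onset /vw/.
σ4/σ5 boundary: /rvr/; trying suffixes from longest down, /vr/ is the first permitted one, so coda /r/ | onset /vr/.
Putting it together: vwi.trar.hwik.vwir.vrezt.
Classifying each syllable: /vwi/ (open), /trar/ (closed), /hwik/ (closed), /vwir/ (closed), /vrezt/ (closed).
Open syllables: 1.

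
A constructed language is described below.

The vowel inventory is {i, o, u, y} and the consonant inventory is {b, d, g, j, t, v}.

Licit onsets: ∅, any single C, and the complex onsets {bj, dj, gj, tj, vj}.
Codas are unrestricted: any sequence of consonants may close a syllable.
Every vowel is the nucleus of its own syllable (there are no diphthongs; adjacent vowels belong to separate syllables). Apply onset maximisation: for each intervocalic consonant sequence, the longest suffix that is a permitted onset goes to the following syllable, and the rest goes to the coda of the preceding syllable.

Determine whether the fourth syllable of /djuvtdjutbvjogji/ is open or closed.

open

Vowels present: u, u, o, i; each is a nucleus, giving 4 syllables.
V1 /u/ – V2 /u/: /vtdj/ splits as /vt/ + /dj/ (/dj/ is the longest suffix that is a licit onset).
V2 /u/ – V3 /o/: /tbvj/; trying suffixes from longest down, /vj/ is the first permitted one, so coda /tb/ | onset /vj/.
V3 /o/ – V4 /i/: /gj/ — entire cluster is a permitted onset → onset /gj/, coda ∅.
So the parse is djuvt.djutb.vjo.gji.
Syllable 4 is /gji/; it ends in its nucleus with no coda, so it is open.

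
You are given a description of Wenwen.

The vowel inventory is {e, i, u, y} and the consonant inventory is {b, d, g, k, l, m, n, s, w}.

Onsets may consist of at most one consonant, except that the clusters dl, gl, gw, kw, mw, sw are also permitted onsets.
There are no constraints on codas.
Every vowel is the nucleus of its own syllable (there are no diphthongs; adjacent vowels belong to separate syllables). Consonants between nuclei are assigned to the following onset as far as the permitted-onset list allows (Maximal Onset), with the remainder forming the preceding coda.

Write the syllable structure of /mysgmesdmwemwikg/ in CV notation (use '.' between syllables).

Nuclei (vowels): y, e, e, i → 4 syllables.
Between /y/ (V1) and /e/ (V2): /sgm/ splits as /sg/ + /m/ (/m/ is the longest suffix that is a licit onset).
Between /e/ (V2) and /e/ (V3): /sdmw/ splits as /sd/ + /mw/ (/mw/ is the longest suffix that is a licit onset).
Between /e/ (V3) and /i/ (V4): /mw/ — entire cluster is a permitted onset → onset /mw/, coda ∅.
Syllabification: mysg.mesd.mwe.mwikg.
Mapping each syllable to C/V: /mysg/ → CVCC, /mesd/ → CVCC, /mwe/ → CCV, /mwikg/ → CCVCC.

CVCC.CVCC.CCV.CCVCC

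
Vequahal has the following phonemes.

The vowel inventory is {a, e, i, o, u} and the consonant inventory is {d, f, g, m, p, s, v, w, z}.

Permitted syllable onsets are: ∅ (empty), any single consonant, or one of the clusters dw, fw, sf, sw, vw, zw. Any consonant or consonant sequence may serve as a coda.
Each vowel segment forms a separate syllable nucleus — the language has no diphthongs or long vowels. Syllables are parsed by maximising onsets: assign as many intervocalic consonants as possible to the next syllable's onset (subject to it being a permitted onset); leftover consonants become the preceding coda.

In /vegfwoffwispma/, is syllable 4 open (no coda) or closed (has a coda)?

open

Nuclei (vowels): e, o, i, a → 4 syllables.
/e…o/ gap (V1→V2): /gfw/ — longest licit onset from the right is /fw/, leaving /g/ as coda.
/o…i/ gap (V2→V3): /ffw/ — longest licit onset from the right is /fw/, leaving /f/ as coda.
/i…a/ gap (V3→V4): /spm/; trying suffixes from longest down, /m/ is the first permitted one, so coda /sp/ | onset /m/.
Putting it together: veg.fwof.fwisp.ma.
Syllable 4 is /ma/; it ends in its nucleus with no coda, so it is open.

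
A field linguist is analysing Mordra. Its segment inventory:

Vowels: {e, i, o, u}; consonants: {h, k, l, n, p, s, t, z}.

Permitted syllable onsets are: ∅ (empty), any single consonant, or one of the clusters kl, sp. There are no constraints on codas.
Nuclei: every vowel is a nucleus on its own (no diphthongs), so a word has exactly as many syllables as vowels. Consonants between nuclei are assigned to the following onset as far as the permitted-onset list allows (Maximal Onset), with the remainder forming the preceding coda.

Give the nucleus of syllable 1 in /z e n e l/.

e

Nuclei (vowels): e, e → 2 syllables.
The first nucleus (vowel 1 from the left) is /e/.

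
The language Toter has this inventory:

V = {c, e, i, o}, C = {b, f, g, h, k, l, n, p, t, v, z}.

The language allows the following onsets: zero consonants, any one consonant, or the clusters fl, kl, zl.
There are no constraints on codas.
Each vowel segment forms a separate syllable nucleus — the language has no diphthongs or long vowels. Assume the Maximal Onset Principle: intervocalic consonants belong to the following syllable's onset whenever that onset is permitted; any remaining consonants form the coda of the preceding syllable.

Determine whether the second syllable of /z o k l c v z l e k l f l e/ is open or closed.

closed

Vowels present: o, c, e, e; each is a nucleus, giving 4 syllables.
Between /o/ (V1) and /c/ (V2): cluster /kl/ — /kl/ is itself a permitted onset, so the whole cluster goes right; preceding coda = ∅.
Between /c/ (V2) and /e/ (V3): /vzl/; trying suffixes from longest down, /zl/ is the first permitted one, so coda /v/ | onset /zl/.
Between /e/ (V3) and /e/ (V4): cluster /klfl/ — the longest permitted-onset suffix is /fl/; onset = /fl/, preceding coda = /kl/.
Result: zo.klcv.zlekl.fle.
Syllable 2 is /klcv/ with coda /v/, so it is closed.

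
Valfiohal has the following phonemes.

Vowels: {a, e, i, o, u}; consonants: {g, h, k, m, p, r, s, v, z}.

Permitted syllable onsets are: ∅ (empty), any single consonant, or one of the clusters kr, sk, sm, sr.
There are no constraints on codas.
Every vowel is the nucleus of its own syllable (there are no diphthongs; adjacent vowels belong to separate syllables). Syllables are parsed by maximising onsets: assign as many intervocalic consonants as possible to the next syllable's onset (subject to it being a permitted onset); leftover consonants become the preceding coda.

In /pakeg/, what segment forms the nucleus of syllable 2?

The vowels are a, e — 2 nuclei, so 2 syllables.
The second nucleus (vowel 2 from the left) is /e/.

e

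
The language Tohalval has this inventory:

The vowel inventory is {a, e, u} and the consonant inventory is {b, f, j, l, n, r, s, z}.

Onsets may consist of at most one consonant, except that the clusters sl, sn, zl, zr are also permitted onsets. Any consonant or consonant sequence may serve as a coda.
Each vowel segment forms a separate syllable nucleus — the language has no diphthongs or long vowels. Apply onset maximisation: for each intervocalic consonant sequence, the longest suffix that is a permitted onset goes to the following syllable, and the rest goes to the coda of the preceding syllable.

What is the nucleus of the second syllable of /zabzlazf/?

Nuclei (vowels): a, a → 2 syllables.
The second nucleus (vowel 2 from the left) is /a/.

a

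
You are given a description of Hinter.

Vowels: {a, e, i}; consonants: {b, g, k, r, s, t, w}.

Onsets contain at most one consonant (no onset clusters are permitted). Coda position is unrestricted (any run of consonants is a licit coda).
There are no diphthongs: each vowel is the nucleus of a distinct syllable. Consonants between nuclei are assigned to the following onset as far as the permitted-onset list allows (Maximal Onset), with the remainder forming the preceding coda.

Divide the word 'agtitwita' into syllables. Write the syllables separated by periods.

ag.tit.wi.ta

The vowels are a, i, i, a — 4 nuclei, so 4 syllables.
σ1/σ2 boundary: /gt/; trying suffixes from longest down, /t/ is the first permitted one, so coda /g/ | onset /t/.
σ2/σ3 boundary: /tw/; trying suffixes from longest down, /w/ is the first permitted one, so coda /t/ | onset /w/.
σ3/σ4 boundary: /t/ is a single consonant, so it becomes the next onset.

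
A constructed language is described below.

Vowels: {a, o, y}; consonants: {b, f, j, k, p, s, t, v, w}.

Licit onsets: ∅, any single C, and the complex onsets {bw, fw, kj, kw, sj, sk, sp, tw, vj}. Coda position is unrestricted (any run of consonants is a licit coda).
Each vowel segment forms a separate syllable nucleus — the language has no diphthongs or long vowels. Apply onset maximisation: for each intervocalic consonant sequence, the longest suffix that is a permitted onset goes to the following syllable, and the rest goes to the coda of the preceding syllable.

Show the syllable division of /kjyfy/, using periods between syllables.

Nuclei (vowels): y, y → 2 syllables.
σ1/σ2 boundary: /f/ is a single consonant, so it becomes the next onset.

kjy.fy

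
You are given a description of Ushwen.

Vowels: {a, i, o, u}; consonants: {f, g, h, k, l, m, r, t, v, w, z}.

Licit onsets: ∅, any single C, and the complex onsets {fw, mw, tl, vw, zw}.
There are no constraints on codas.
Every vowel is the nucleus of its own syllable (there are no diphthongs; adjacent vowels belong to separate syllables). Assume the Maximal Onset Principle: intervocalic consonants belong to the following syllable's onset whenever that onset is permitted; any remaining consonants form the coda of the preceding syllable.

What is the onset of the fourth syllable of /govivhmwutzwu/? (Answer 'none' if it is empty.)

zw

The vowels are o, i, u, u — 4 nuclei, so 4 syllables.
σ1/σ2 boundary: /v/ → onset of the next syllable (single consonants are always licit onsets).
σ2/σ3 boundary: /vhmw/; trying suffixes from longest down, /mw/ is the first permitted one, so coda /vh/ | onset /mw/.
σ3/σ4 boundary: cluster /tzw/ — the longest permitted-onset suffix is /zw/; onset = /zw/, preceding coda = /t/.
So the parse is go.vivh.mwut.zwu.
Syllable 4 is /zwu/: onset /zw/, nucleus /u/, coda ∅.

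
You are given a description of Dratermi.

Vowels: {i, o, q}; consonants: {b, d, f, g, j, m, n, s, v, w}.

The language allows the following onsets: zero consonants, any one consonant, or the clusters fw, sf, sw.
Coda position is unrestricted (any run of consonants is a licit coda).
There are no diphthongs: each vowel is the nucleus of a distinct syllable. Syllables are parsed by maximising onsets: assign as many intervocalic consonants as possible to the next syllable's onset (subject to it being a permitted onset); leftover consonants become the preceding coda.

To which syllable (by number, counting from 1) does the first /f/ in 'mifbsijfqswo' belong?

Nuclei (vowels): i, i, q, o → 4 syllables.
V1 /i/ – V2 /i/: cluster /fbs/ — the longest permitted-onset suffix is /s/; onset = /s/, preceding coda = /fb/.
V2 /i/ – V3 /q/: /jf/ splits as /j/ + /f/ (/f/ is the longest suffix that is a licit onset).
V3 /q/ – V4 /o/: cluster /sw/ — /sw/ is itself a permitted onset, so the whole cluster goes right; preceding coda = ∅.
So the parse is mifb.sij.fq.swo.
The first /f/ is in the coda of syllable 1 (/mifb/).

1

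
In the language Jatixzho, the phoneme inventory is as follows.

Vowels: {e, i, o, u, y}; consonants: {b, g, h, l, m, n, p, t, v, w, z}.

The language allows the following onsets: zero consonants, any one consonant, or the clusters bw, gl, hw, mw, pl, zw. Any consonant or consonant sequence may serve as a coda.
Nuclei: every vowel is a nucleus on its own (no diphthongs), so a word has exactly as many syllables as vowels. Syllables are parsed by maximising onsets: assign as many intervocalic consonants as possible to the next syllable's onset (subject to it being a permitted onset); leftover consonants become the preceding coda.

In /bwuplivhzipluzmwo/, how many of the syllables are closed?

2

The vowels are u, i, i, u, o — 5 nuclei, so 5 syllables.
σ1/σ2 boundary: /pl/ is a licit onset in full, so it all attaches to the next syllable.
σ2/σ3 boundary: /vhz/; trying suffixes from longest down, /z/ is the first permitted one, so coda /vh/ | onset /z/.
σ3/σ4 boundary: /pl/ — entire cluster is a permitted onset → onset /pl/, coda ∅.
σ4/σ5 boundary: /zmw/ splits as /z/ + /mw/ (/mw/ is the longest suffix that is a licit onset).
So the parse is bwu.plivh.zi.pluz.mwo.
Classifying each syllable: /bwu/ (open), /plivh/ (closed), /zi/ (open), /pluz/ (closed), /mwo/ (open).
Closed syllables: 2.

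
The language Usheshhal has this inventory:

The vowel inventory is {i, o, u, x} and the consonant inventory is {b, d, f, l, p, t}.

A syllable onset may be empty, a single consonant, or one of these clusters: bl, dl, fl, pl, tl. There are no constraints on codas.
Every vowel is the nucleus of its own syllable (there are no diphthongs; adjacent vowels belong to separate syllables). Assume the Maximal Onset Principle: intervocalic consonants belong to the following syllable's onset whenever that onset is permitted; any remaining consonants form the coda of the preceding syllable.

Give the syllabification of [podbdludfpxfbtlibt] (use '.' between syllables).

podb.dludf.pxfb.tlibt

Nuclei (vowels): o, u, x, i → 4 syllables.
σ1/σ2 boundary: /dbdl/ splits as /db/ + /dl/ (/dl/ is the longest suffix that is a licit onset).
σ2/σ3 boundary: cluster /dfp/ — the longest permitted-onset suffix is /p/; onset = /p/, preceding coda = /df/.
σ3/σ4 boundary: /fbtl/ — longest licit onset from the right is /tl/, leaving /fb/ as coda.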